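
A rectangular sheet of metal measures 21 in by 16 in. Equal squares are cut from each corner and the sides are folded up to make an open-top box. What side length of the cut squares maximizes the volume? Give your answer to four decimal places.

With cut size x, the volume is V(x) = x(21 − 2x)(16 − 2x) for 0 < x < 8.
V'(x) = 12x^2 − 148x + 336. Setting V'(x) = 0 gives x ≈ 3.0000 (the root in (0, 8)).
V''(x) = 24x − 148 is negative there, so this is the maximum; V ≈ 450.0000.

3.0000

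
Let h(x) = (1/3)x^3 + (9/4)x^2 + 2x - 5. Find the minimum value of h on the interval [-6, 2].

The derivative is x^2 + (9/2)x + 2, which vanishes at x = -4 and x = -1/2.
Evaluating at the critical points and endpoints: h(-6) = -8, h(-4) = 5/3, h(-1/2) = -263/48, h(2) = 32/3.
Hence the absolute minimum is -8 at x = -6.

-8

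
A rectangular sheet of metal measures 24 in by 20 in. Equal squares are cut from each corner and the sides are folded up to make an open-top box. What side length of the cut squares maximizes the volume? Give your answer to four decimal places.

With cut size x, the volume is V(x) = x(24 − 2x)(20 − 2x) for 0 < x < 10.
V'(x) = 12x^2 − 176x + 480. Setting V'(x) = 0 gives x ≈ 3.6215 (the root in (0, 10)).
V''(x) = 24x − 176 is negative there, so this is the maximum; V ≈ 774.1646.

3.6215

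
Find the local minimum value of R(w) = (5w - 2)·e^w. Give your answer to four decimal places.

-2.7441

Differentiating with the product rule gives R'(w) = (5w + 3)·e^w. Since e^w > 0, the only critical point is w = -3/5.
R''(-3/5) has the same sign as 5 > 0, so this is a local minimum.
R(-3/5) = (-5)·e^(-3/5) ≈ -2.7441.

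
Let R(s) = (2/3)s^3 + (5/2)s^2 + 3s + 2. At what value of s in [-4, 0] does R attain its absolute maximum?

0

R'(s) = 2s^2 + 5s + 3, which vanishes at s = -3/2 and s = -1.
Candidates: R(-4) = -38/3,  R(-3/2) = 7/8,  R(-1) = 5/6,  R(0) = 2.
So the maximum is R(0) = 2.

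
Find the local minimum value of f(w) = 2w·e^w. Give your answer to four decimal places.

Differentiating with the product rule gives f'(w) = (2w + 2)·e^w. Since e^w > 0, the only critical point is w = -1.
f''(-1) has the same sign as 2 > 0, so this is a local minimum.
f(-1) = (-2)·e^(-1) ≈ -0.7358.

-0.7358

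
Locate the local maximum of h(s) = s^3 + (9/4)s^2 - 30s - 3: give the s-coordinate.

Critical points: h'(s) = 3s^2 + (9/2)s - 30 vanishes at s = -4, 5/2.
Second-derivative test with h''(s) = 6s + 9/2: h''(-4) = -39/2 < 0 ⇒ local maximum; h''(5/2) = 39/2 > 0 ⇒ local minimum.
Thus h has its local maximum at s = -4, with value 89.

-4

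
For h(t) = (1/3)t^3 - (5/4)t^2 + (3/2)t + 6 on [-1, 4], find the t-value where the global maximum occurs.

4

Differentiating, h'(t) = t^2 - (5/2)t + 3/2; which vanishes at t = 1 and t = 3/2.
Candidates: h(-1) = 35/12; h(1) = 79/12; h(3/2) = 105/16; h(4) = 40/3.
Hence the absolute maximum is 40/3 at t = 4.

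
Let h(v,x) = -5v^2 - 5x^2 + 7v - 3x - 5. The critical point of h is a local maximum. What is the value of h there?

∂h/∂v = -10v + 7 = 0 and ∂h/∂x = -10x - 3 = 0, so (v, x) = (7/10, -3/10).
The Hessian has h_{vv} = -10, h_{xx} = -10, h_{vx} = 0, giving D = 100 > 0 with h_{vv} < 0, so the point is a local maximum.
h(7/10, -3/10) = -21/10.

-21/10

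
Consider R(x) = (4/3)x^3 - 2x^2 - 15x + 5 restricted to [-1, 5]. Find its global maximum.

140/3

Differentiating, R'(x) = 4x^2 - 4x - 15; whose only zero in [-1, 5] is x = 5/2.
Evaluating at the critical points and endpoints: R(-1) = 50/3,  R(5/2) = -145/6,  R(5) = 140/3.
The maximum over the interval is 140/3, attained at x = 5.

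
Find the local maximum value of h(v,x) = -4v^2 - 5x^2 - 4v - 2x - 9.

-39/5

∂h/∂v = -8v - 4 = 0 and ∂h/∂x = -10x - 2 = 0, so (v, x) = (-1/2, -1/5).
The Hessian has h_{vv} = -8, h_{xx} = -10, h_{vx} = 0, giving D = 80 > 0 with h_{vv} < 0, so the point is a local maximum.
h(-1/2, -1/5) = -39/5.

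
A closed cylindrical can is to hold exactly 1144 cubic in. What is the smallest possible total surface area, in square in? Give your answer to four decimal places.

With radius r and height h, πr²h = 1144 so h = 1144/(πr²), and S(r) = 2πr² + 2πrh = 2πr² + 2·1144/r.
S'(r) = 4πr − 2·1144/r² = 0 ⇒ r³ = 1144/(2π), so r ≈ 5.6678 and h = 2r ≈ 11.3356.
S''(r) = 4π + 4·1144/r³ > 0, so this is the minimum; S ≈ 605.5247.

605.5247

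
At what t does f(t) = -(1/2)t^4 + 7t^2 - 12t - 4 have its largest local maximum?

-3

Critical points: f'(t) = -2t^3 + 14t - 12 vanishes at t = -3, 1, 2.
f''(t) = -6t^2 + 14. f''(-3) = -40 < 0 ⇒ local maximum; f''(1) = 8 > 0 ⇒ local minimum; f''(2) = -10 < 0 ⇒ local maximum.
So the largest local maximum value is f(-3) = 109/2.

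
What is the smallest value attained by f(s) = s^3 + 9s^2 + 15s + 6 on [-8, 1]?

-50

The derivative is 3s^2 + 18s + 15, which vanishes at s = -5 and s = -1.
Candidates: f(-8) = -50, f(-5) = 31, f(-1) = -1, f(1) = 31.
So the minimum is f(-8) = -50.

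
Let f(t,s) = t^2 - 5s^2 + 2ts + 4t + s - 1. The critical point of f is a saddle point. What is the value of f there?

∂f/∂t = 2t + 2s + 4 = 0 and ∂f/∂s = 2t - 10s + 1 = 0, so (t, s) = (-7/4, -1/4).
The Hessian has f_{tt} = 2, f_{ss} = -10, f_{ts} = 2, giving D = -24 < 0, so the point is a saddle point.
f(-7/4, -1/4) = -37/8.

-37/8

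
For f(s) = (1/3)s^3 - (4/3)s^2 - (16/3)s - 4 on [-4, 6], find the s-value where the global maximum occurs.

-4/3

The derivative is s^2 - (8/3)s - 16/3, which vanishes at s = -4/3 and s = 4.
Compare values at every candidate in [-4, 6]: f(-4) = -76/3, f(-4/3) = -4/81, f(4) = -76/3, f(6) = -12.
The maximum over the interval is -4/81, attained at s = -4/3.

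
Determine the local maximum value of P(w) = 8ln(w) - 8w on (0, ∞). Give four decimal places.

P'(w) = 8/w − 8 = 0 gives w = 1.
P''(w) = -8/w², which is negative for w > 0, so this is a local maximum.
P(1) = 8·ln(1) - 8 ≈ -8.0000.

-8.0000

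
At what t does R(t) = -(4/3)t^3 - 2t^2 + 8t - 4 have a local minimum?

-2

R'(t) = -4t^2 - 4t + 8. Setting R'(t) = 0 gives t ∈ {-2, 1}.
R''(t) = -8t - 4. R''(-2) = 12 > 0 ⇒ local minimum; R''(1) = -12 < 0 ⇒ local maximum.
So the local minimum value is R(-2) = -52/3.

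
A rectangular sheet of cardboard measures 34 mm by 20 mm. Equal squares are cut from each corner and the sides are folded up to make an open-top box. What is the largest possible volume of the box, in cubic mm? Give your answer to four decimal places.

1248.2679

With cut size x, the volume is V(x) = x(34 − 2x)(20 − 2x) for 0 < x < 10.
V'(x) = 12x^2 − 216x + 680. Setting V'(x) = 0 gives x ≈ 4.0671 (the root in (0, 10)).
V''(x) = 24x − 216 is negative there, so this is the maximum; V ≈ 1248.2679.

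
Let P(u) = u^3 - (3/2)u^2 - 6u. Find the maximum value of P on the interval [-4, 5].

The derivative is 3u^2 - 3u - 6, which vanishes at u = -1 and u = 2.
Evaluating at the critical points and endpoints: P(-4) = -64; P(-1) = 7/2; P(2) = -10; P(5) = 115/2.
The maximum over the interval is 115/2, attained at u = 5.

115/2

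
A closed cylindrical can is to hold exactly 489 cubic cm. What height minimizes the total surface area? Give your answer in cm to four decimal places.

8.5390

With radius r and height h, πr²h = 489 so h = 489/(πr²), and S(r) = 2πr² + 2πrh = 2πr² + 2·489/r.
S'(r) = 4πr − 2·489/r² = 0 ⇒ r³ = 489/(2π), so r ≈ 4.2695 and h = 2r ≈ 8.5390.
S''(r) = 4π + 4·489/r³ > 0, so this is the minimum; S ≈ 343.6005.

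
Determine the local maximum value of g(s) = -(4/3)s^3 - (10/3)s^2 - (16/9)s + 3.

g'(s) = -4s^2 - (20/3)s - 16/9. Setting g'(s) = 0 gives s ∈ {-4/3, -1/3}.
Second-derivative test with g''(s) = -8s - 20/3: g''(-4/3) = 4 > 0 ⇒ local minimum; g''(-1/3) = -4 < 0 ⇒ local maximum.
Thus g has its local maximum at s = -1/3, with value 265/81.

265/81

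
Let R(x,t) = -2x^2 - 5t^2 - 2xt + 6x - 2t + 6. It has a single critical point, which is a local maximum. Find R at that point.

∂R/∂x = -4x - 2t + 6 = 0 and ∂R/∂t = -2x - 10t - 2 = 0, so (x, t) = (16/9, -5/9).
The Hessian has R_{xx} = -4, R_{tt} = -10, R_{xt} = -2, giving D = 36 > 0 with R_{xx} < 0, so the point is a local maximum.
R(16/9, -5/9) = 107/9.

107/9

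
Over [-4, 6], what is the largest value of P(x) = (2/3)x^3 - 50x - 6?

Differentiating, P'(x) = 2x^2 - 50; whose only zero in [-4, 6] is x = 5.
Compare values at every candidate in [-4, 6]: P(-4) = 454/3,  P(5) = -518/3,  P(6) = -162.
So the maximum is P(-4) = 454/3.

454/3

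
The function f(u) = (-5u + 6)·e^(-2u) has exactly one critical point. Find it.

By the product rule, f'(u) = (10u - 17)·e^(-2u). Since e^(-2u) > 0, the only critical point is u = 17/10.
f''(17/10) has the same sign as 10 > 0, so this is a local minimum.
f(17/10) = (-5/2)·e^(-17/5) ≈ -0.0834.

17/10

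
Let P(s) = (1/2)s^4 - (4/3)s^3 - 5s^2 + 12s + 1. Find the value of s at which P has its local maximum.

1

P'(s) = 2s^3 - 4s^2 - 10s + 12. Setting P'(s) = 0 gives s ∈ {-2, 1, 3}.
Since P''(s) = 6s^2 - 8s - 10, we get P''(-2) = 30 > 0 ⇒ local minimum; P''(1) = -12 < 0 ⇒ local maximum; P''(3) = 20 > 0 ⇒ local minimum.
Thus P has its local maximum at s = 1, with value 43/6.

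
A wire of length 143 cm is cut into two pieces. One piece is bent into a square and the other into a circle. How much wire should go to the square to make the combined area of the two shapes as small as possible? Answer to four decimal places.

Let x be the length used for the square. Square side x/4; circle radius (143−x)/(2π).
A(x) = (x/4)² + π·((143−x)/(2π))² = x²/16 + (143−x)²/(4π) for 0 ≤ x ≤ 143. A'(x) = x/8 − (143−x)/(2π) = 0 gives x = 4·143/(π+4) ≈ 80.0942.
A'' = 1/8 + 1/(2π) > 0, so this gives the minimum combined area; x ≈ 80.0942 cm to the square.

80.0942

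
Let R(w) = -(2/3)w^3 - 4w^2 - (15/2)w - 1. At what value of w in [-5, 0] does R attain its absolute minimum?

0

Differentiating, R'(w) = -2w^2 - 8w - 15/2; which vanishes at w = -5/2 and w = -3/2.
Evaluating at the critical points and endpoints: R(-5) = 119/6,  R(-5/2) = 19/6,  R(-3/2) = 7/2,  R(0) = -1.
Hence the absolute minimum is -1 at w = 0.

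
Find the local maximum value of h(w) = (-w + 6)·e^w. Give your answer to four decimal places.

148.4132

Differentiating with the product rule gives h'(w) = (-w + 5)·e^w. Since e^w > 0, the only critical point is w = 5.
h''(5) has the same sign as -1 < 0, so this is a local maximum.
h(5) = (1)·e^(5) ≈ 148.4132.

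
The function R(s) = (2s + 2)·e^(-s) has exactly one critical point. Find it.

Differentiating with the product rule gives R'(s) = (-2s)·e^(-s). Since e^(-s) > 0, the only critical point is s = 0.
R''(0) has the same sign as -2 < 0, so this is a local maximum.
R(0) = (2)·e^(0) ≈ 2.0000.

0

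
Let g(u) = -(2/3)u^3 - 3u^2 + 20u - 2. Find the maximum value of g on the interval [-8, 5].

Differentiating, g'(u) = -2u^2 - 6u + 20; which vanishes at u = -5 and u = 2.
Evaluating at the critical points and endpoints: g(-8) = -38/3,  g(-5) = -281/3,  g(2) = 62/3,  g(5) = -181/3.
Hence the absolute maximum is 62/3 at u = 2.

62/3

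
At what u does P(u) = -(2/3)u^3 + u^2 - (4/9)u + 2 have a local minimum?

Critical points: P'(u) = -2u^2 + 2u - 4/9 vanishes at u = 1/3, 2/3.
P''(u) = -4u + 2. P''(1/3) = 2/3 > 0 ⇒ local minimum; P''(2/3) = -2/3 < 0 ⇒ local maximum.
Thus P has its local minimum at u = 1/3, with value 157/81.

1/3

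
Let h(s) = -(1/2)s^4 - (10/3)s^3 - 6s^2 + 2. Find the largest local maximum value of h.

Critical points: h'(s) = -2s^3 - 10s^2 - 12s vanishes at s = -3, -2, 0.
Since h''(s) = -6s^2 - 20s - 12, we get h''(-3) = -6 < 0 ⇒ local maximum; h''(-2) = 4 > 0 ⇒ local minimum; h''(0) = -12 < 0 ⇒ local maximum.
The largest local maximum is h(0) = 2.

2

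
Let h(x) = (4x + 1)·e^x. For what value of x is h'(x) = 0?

-5/4

h'(x) = 4·e^x + (4x + 1)·1·e^x = (4x + 5)·e^x. Since e^x > 0, the only critical point is x = -5/4.
h''(-5/4) has the same sign as 4 > 0, so this is a local minimum.
h(-5/4) = (-4)·e^(-5/4) ≈ -1.1460.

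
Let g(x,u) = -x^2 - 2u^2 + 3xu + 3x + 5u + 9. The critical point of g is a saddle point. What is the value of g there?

∂g/∂x = -2x + 3u + 3 = 0 and ∂g/∂u = 3x - 4u + 5 = 0, so (x, u) = (-27, -19).
The Hessian has g_{xx} = -2, g_{uu} = -4, g_{xu} = 3, giving D = -1 < 0, so the point is a saddle point.
g(-27, -19) = -79.

-79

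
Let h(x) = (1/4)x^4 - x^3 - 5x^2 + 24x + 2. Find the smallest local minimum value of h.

Critical points: h'(x) = x^3 - 3x^2 - 10x + 24 vanishes at x = -3, 2, 4.
Since h''(x) = 3x^2 - 6x - 10, we get h''(-3) = 35 > 0 ⇒ local minimum; h''(2) = -10 < 0 ⇒ local maximum; h''(4) = 14 > 0 ⇒ local minimum.
The smallest local minimum is h(-3) = -271/4.

-271/4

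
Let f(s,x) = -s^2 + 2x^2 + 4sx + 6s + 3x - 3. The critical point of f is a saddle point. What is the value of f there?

∂f/∂s = -2s + 4x + 6 = 0 and ∂f/∂x = 4s + 4x + 3 = 0, so (s, x) = (1/2, -5/4).
The Hessian has f_{ss} = -2, f_{xx} = 4, f_{sx} = 4, giving D = -24 < 0, so the point is a saddle point.
f(1/2, -5/4) = -27/8.

-27/8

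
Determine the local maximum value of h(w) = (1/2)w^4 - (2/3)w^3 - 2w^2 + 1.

1

Critical points: h'(w) = 2w^3 - 2w^2 - 4w vanishes at w = -1, 0, 2.
Since h''(w) = 6w^2 - 4w - 4, we get h''(-1) = 6 > 0 ⇒ local minimum; h''(0) = -4 < 0 ⇒ local maximum; h''(2) = 12 > 0 ⇒ local minimum.
The local maximum is h(0) = 1.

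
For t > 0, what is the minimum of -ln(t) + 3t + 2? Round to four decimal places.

4.0986

f'(t) = -1/t + 3 = 0 gives t = 1/3.
f''(t) = 1/t², which is positive for t > 0, so this is a local minimum.
f(1/3) = -1·ln(1/3) + 1 + 2 ≈ 4.0986.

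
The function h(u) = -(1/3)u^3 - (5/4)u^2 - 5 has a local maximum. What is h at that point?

-5

h'(u) = -u^2 - (5/2)u. Setting h'(u) = 0 gives u ∈ {-5/2, 0}.
h''(u) = -2u - 5/2. h''(-5/2) = 5/2 > 0 ⇒ local minimum; h''(0) = -5/2 < 0 ⇒ local maximum.
The local maximum is h(0) = -5.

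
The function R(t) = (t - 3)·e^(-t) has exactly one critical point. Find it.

By the product rule, R'(t) = (-t + 4)·e^(-t). Since e^(-t) > 0, the only critical point is t = 4.
R''(4) has the same sign as -1 < 0, so this is a local maximum.
R(4) = (1)·e^(-4) ≈ 0.0183.

4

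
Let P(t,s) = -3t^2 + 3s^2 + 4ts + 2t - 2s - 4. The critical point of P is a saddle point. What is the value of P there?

-48/13

∂P/∂t = -6t + 4s + 2 = 0 and ∂P/∂s = 4t + 6s - 2 = 0, so (t, s) = (5/13, 1/13).
The Hessian has P_{tt} = -6, P_{ss} = 6, P_{ts} = 4, giving D = -52 < 0, so the point is a saddle point.
P(5/13, 1/13) = -48/13.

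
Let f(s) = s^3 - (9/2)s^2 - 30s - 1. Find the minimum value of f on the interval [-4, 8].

-277/2

Differentiating, f'(s) = 3s^2 - 9s - 30; which vanishes at s = -2 and s = 5.
Evaluating at the critical points and endpoints: f(-4) = -17; f(-2) = 33; f(5) = -277/2; f(8) = -17.
Hence the absolute minimum is -277/2 at s = 5.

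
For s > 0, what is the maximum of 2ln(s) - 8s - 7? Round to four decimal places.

-11.7726

g'(s) = 2/s − 8 = 0 gives s = 1/4.
g''(s) = -2/s², which is negative for s > 0, so this is a local maximum.
g(1/4) = 2·ln(1/4) - 2 - 7 ≈ -11.7726.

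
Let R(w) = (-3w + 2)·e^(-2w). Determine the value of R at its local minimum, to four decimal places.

-0.1455

Differentiating with the product rule gives R'(w) = (6w - 7)·e^(-2w). Since e^(-2w) > 0, the only critical point is w = 7/6.
R''(7/6) has the same sign as 6 > 0, so this is a local minimum.
R(7/6) = (-3/2)·e^(-7/3) ≈ -0.1455.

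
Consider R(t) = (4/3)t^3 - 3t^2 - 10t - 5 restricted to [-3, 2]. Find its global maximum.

Differentiating, R'(t) = 4t^2 - 6t - 10; whose only zero in [-3, 2] is t = -1.
Candidates: R(-3) = -38, R(-1) = 2/3, R(2) = -79/3.
The maximum over the interval is 2/3, attained at t = -1.

2/3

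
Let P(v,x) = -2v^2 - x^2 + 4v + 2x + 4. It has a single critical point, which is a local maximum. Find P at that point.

7

∂P/∂v = -4v + 4 = 0 and ∂P/∂x = -2x + 2 = 0, so (v, x) = (1, 1).
The Hessian has P_{vv} = -4, P_{xx} = -2, P_{vx} = 0, giving D = 8 > 0 with P_{vv} < 0, so the point is a local maximum.
P(1, 1) = 7.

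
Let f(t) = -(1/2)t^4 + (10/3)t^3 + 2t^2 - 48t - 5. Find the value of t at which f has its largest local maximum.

f'(t) = -2t^3 + 10t^2 + 4t - 48 = 0 at t = -2, 3, 4.
f''(t) = -6t^2 + 20t + 4. f''(-2) = -60 < 0 ⇒ local maximum; f''(3) = 10 > 0 ⇒ local minimum; f''(4) = -12 < 0 ⇒ local maximum.
The largest local maximum is f(-2) = 193/3.

-2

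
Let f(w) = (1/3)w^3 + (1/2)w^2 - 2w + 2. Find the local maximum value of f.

16/3

Critical points: f'(w) = w^2 + w - 2 vanishes at w = -2, 1.
f''(w) = 2w + 1. f''(-2) = -3 < 0 ⇒ local maximum; f''(1) = 3 > 0 ⇒ local minimum.
The local maximum is f(-2) = 16/3.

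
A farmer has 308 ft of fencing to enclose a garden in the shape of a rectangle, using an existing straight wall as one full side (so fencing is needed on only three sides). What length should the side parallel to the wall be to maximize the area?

Let the sides perpendicular to the wall have length x and the parallel side y, so 2x + y = 308 and the area is A = xy = x(308 − 2x).
A'(x) = 308 − 4x = 0 gives x = 77, and A''(x) = −4 < 0 confirms a maximum.
Then y = 308 − 2·77 = 154 and A = 11858.

154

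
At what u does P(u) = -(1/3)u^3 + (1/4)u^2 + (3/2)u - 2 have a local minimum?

-1

P'(u) = -u^2 + (1/2)u + 3/2. Setting P'(u) = 0 gives u ∈ {-1, 3/2}.
Since P''(u) = -2u + 1/2, we get P''(-1) = 5/2 > 0 ⇒ local minimum; P''(3/2) = -5/2 < 0 ⇒ local maximum.
The local minimum is P(-1) = -35/12.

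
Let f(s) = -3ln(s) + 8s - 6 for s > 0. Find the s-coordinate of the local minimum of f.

3/8

f'(s) = -3/s + 8 = 0 gives s = 3/8.
f''(s) = 3/s², which is positive for s > 0, so this is a local minimum.
f(3/8) = -3·ln(3/8) + 3 - 6 ≈ -0.0575.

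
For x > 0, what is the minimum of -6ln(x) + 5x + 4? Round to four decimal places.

8.9061

g'(x) = -6/x + 5 = 0 gives x = 6/5.
g''(x) = 6/x², which is positive for x > 0, so this is a local minimum.
g(6/5) = -6·ln(6/5) + 6 + 4 ≈ 8.9061.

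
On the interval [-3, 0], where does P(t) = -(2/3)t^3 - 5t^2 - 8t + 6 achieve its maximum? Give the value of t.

The derivative is -2t^2 - 10t - 8, whose only zero in [-3, 0] is t = -1.
Candidates: P(-3) = 3,  P(-1) = 29/3,  P(0) = 6.
Hence the absolute maximum is 29/3 at t = -1.

-1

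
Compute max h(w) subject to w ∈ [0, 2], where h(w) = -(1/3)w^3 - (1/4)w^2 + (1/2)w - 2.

The derivative is -w^2 - (1/2)w + 1/2, whose only zero in [0, 2] is w = 1/2.
Candidates: h(0) = -2; h(1/2) = -89/48; h(2) = -14/3.
The maximum over the interval is -89/48, attained at w = 1/2.

-89/48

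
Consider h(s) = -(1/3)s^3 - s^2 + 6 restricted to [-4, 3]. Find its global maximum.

Differentiating, h'(s) = -s^2 - 2s; which vanishes at s = -2 and s = 0.
Evaluating at the critical points and endpoints: h(-4) = 34/3; h(-2) = 14/3; h(0) = 6; h(3) = -12.
The maximum over the interval is 34/3, attained at s = -4.

34/3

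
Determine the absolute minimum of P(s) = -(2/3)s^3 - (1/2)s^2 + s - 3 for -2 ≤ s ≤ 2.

-25/3

Differentiating, P'(s) = -2s^2 - s + 1; which vanishes at s = -1 and s = 1/2.
Candidates: P(-2) = -5/3, P(-1) = -23/6, P(1/2) = -65/24, P(2) = -25/3.
Hence the absolute minimum is -25/3 at s = 2.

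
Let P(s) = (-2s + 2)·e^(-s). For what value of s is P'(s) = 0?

By the product rule, P'(s) = (2s - 4)·e^(-s). Since e^(-s) > 0, the only critical point is s = 2.
P''(2) has the same sign as 2 > 0, so this is a local minimum.
P(2) = (-2)·e^(-2) ≈ -0.2707.

2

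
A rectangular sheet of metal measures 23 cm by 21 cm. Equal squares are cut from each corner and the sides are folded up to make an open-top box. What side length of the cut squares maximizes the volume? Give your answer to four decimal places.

With cut size x, the volume is V(x) = x(23 − 2x)(21 − 2x) for 0 < x < 10.5.
V'(x) = 12x^2 − 176x + 483. Setting V'(x) = 0 gives x ≈ 3.6553 (the root in (0, 10.5)).
V''(x) = 24x − 176 is negative there, so this is the maximum; V ≈ 785.0798.

3.6553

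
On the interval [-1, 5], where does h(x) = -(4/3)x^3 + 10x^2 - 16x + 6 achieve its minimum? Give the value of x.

Differentiating, h'(x) = -4x^2 + 20x - 16; which vanishes at x = 1 and x = 4.
Compare values at every candidate in [-1, 5]: h(-1) = 100/3,  h(1) = -4/3,  h(4) = 50/3,  h(5) = 28/3.
So the minimum is h(1) = -4/3.

1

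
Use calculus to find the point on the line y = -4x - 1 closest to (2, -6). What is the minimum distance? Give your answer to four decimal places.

0.7276

Minimize D(x)^2 = (x - 2)^2 + (-4x + 5)^2.
d/dx[D^2] = 2(x - 2) + 2·(-4)·(-4x + 5) = 0 ⇒ x = 22/17.
Then y = -105/17 and the distance is √(9/17) ≈ 0.7276.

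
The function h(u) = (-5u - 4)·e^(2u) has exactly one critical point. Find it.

-13/10

Differentiating with the product rule gives h'(u) = (-10u - 13)·e^(2u). Since e^(2u) > 0, the only critical point is u = -13/10.
h''(-13/10) has the same sign as -10 < 0, so this is a local maximum.
h(-13/10) = (5/2)·e^(-13/5) ≈ 0.1857.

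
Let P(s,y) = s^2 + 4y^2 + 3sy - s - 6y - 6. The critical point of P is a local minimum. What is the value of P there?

∂P/∂s = 2s + 3y - 1 = 0 and ∂P/∂y = 3s + 8y - 6 = 0, so (s, y) = (-10/7, 9/7).
The Hessian has P_{ss} = 2, P_{yy} = 8, P_{sy} = 3, giving D = 7 > 0 with P_{ss} > 0, so the point is a local minimum.
P(-10/7, 9/7) = -64/7.

-64/7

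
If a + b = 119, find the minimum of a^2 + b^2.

14161/2

With a + b = 119, a^2 + b^2 = a^2 + (119 − a)^2.
The derivative 2a − 2(119 − a) = 4a − 238 vanishes at a = 119/2; second derivative 4 > 0, a minimum.
The minimum is 2·(119/2)^2 = 14161/2.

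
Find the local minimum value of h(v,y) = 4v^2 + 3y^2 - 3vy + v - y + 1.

35/39

∂h/∂v = 8v - 3y + 1 = 0 and ∂h/∂y = -3v + 6y - 1 = 0, so (v, y) = (-1/13, 5/39).
The Hessian has h_{vv} = 8, h_{yy} = 6, h_{vy} = -3, giving D = 39 > 0 with h_{vv} > 0, so the point is a local minimum.
h(-1/13, 5/39) = 35/39.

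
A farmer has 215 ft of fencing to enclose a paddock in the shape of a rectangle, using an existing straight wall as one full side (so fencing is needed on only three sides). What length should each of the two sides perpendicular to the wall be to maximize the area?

215/4

Let the sides perpendicular to the wall have length x and the parallel side y, so 2x + y = 215 and the area is A = xy = x(215 − 2x).
A'(x) = 215 − 4x = 0 gives x = 215/4, and A''(x) = −4 < 0 confirms a maximum.
Then y = 215 − 2·215/4 = 215/2 and A = 46225/8.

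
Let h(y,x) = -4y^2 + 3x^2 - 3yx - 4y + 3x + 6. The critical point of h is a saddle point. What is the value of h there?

106/19

∂h/∂y = -8y - 3x - 4 = 0 and ∂h/∂x = -3y + 6x + 3 = 0, so (y, x) = (-5/19, -12/19).
The Hessian has h_{yy} = -8, h_{xx} = 6, h_{yx} = -3, giving D = -57 < 0, so the point is a saddle point.
h(-5/19, -12/19) = 106/19.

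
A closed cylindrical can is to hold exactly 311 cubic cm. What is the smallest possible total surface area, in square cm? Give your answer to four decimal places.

254.1098

With radius r and height h, πr²h = 311 so h = 311/(πr²), and S(r) = 2πr² + 2πrh = 2πr² + 2·311/r.
S'(r) = 4πr − 2·311/r² = 0 ⇒ r³ = 311/(2π), so r ≈ 3.6716 and h = 2r ≈ 7.3433.
S''(r) = 4π + 4·311/r³ > 0, so this is the minimum; S ≈ 254.1098.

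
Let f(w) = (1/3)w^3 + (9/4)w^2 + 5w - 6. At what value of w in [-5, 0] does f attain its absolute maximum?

0

f'(w) = w^2 + (9/2)w + 5, which vanishes at w = -5/2 and w = -2.
Compare values at every candidate in [-5, 0]: f(-5) = -197/12; f(-5/2) = -463/48; f(-2) = -29/3; f(0) = -6.
The maximum over the interval is -6, attained at w = 0.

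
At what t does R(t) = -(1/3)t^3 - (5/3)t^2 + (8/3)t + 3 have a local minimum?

-4

Critical points: R'(t) = -t^2 - (10/3)t + 8/3 vanishes at t = -4, 2/3.
Since R''(t) = -2t - 10/3, we get R''(-4) = 14/3 > 0 ⇒ local minimum; R''(2/3) = -14/3 < 0 ⇒ local maximum.
Thus R has its local minimum at t = -4, with value -13.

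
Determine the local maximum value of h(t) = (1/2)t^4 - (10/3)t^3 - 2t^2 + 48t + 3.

159/2

h'(t) = 2t^3 - 10t^2 - 4t + 48. Setting h'(t) = 0 gives t ∈ {-2, 3, 4}.
Second-derivative test with h''(t) = 6t^2 - 20t - 4: h''(-2) = 60 > 0 ⇒ local minimum; h''(3) = -10 < 0 ⇒ local maximum; h''(4) = 12 > 0 ⇒ local minimum.
The local maximum is h(3) = 159/2.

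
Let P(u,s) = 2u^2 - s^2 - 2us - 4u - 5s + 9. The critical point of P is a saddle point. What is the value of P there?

∂P/∂u = 4u - 2s - 4 = 0 and ∂P/∂s = -2u - 2s - 5 = 0, so (u, s) = (-1/6, -7/3).
The Hessian has P_{uu} = 4, P_{ss} = -2, P_{us} = -2, giving D = -12 < 0, so the point is a saddle point.
P(-1/6, -7/3) = 91/6.

91/6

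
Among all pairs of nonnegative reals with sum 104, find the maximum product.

With x + y = 104, the product is P(x) = x(104 − x).
P'(x) = 104 − 2x = 0 gives x = 52; P'' = −2 < 0, so this is the maximum.
P = 52·52 = 2704.

2704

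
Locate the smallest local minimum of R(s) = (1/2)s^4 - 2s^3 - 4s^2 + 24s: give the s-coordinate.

Critical points: R'(s) = 2s^3 - 6s^2 - 8s + 24 vanishes at s = -2, 2, 3.
Second-derivative test with R''(s) = 6s^2 - 12s - 8: R''(-2) = 40 > 0 ⇒ local minimum; R''(2) = -8 < 0 ⇒ local maximum; R''(3) = 10 > 0 ⇒ local minimum.
Thus R has its smallest local minimum at s = -2, with value -40.

-2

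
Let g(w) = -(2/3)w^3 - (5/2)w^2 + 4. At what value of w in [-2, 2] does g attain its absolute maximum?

The derivative is -2w^2 - 5w, whose only zero in [-2, 2] is w = 0.
Compare values at every candidate in [-2, 2]: g(-2) = -2/3, g(0) = 4, g(2) = -34/3.
The maximum over the interval is 4, attained at w = 0.

0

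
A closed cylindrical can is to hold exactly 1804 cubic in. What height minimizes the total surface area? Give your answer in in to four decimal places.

13.1942

With radius r and height h, πr²h = 1804 so h = 1804/(πr²), and S(r) = 2πr² + 2πrh = 2πr² + 2·1804/r.
S'(r) = 4πr − 2·1804/r² = 0 ⇒ r³ = 1804/(2π), so r ≈ 6.5971 and h = 2r ≈ 13.1942.
S''(r) = 4π + 4·1804/r³ > 0, so this is the minimum; S ≈ 820.3621.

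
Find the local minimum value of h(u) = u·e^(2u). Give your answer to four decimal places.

h'(u) = 1·e^(2u) + (u)·2·e^(2u) = (2u + 1)·e^(2u). Since e^(2u) > 0, the only critical point is u = -1/2.
h''(-1/2) has the same sign as 2 > 0, so this is a local minimum.
h(-1/2) = (-1/2)·e^(-1) ≈ -0.1839.

-0.1839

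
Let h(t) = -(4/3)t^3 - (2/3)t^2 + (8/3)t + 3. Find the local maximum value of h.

331/81

Critical points: h'(t) = -4t^2 - (4/3)t + 8/3 vanishes at t = -1, 2/3.
h''(t) = -8t - 4/3. h''(-1) = 20/3 > 0 ⇒ local minimum; h''(2/3) = -20/3 < 0 ⇒ local maximum.
Thus h has its local maximum at t = 2/3, with value 331/81.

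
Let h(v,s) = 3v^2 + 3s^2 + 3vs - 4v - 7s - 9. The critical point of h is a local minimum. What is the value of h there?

∂h/∂v = 6v + 3s - 4 = 0 and ∂h/∂s = 3v + 6s - 7 = 0, so (v, s) = (1/9, 10/9).
The Hessian has h_{vv} = 6, h_{ss} = 6, h_{vs} = 3, giving D = 27 > 0 with h_{vv} > 0, so the point is a local minimum.
h(1/9, 10/9) = -118/9.

-118/9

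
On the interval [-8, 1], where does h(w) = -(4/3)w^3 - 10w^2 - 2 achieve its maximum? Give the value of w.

-8

Differentiating, h'(w) = -4w^2 - 20w; which vanishes at w = -5 and w = 0.
Evaluating at the critical points and endpoints: h(-8) = 122/3, h(-5) = -256/3, h(0) = -2, h(1) = -40/3.
The maximum over the interval is 122/3, attained at w = -8.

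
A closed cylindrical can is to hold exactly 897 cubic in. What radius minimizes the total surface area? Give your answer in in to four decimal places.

5.2264

With radius r and height h, πr²h = 897 so h = 897/(πr²), and S(r) = 2πr² + 2πrh = 2πr² + 2·897/r.
S'(r) = 4πr − 2·897/r² = 0 ⇒ r³ = 897/(2π), so r ≈ 5.2264 and h = 2r ≈ 10.4528.
S''(r) = 4π + 4·897/r³ > 0, so this is the minimum; S ≈ 514.8841.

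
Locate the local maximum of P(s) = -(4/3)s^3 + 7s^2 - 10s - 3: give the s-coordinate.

Critical points: P'(s) = -4s^2 + 14s - 10 vanishes at s = 1, 5/2.
Since P''(s) = -8s + 14, we get P''(1) = 6 > 0 ⇒ local minimum; P''(5/2) = -6 < 0 ⇒ local maximum.
So the local maximum value is P(5/2) = -61/12.

5/2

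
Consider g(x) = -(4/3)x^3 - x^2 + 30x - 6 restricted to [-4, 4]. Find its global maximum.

The derivative is -4x^2 - 2x + 30, which vanishes at x = -3 and x = 5/2.
Candidates: g(-4) = -170/3, g(-3) = -69, g(5/2) = 503/12, g(4) = 38/3.
So the maximum is g(5/2) = 503/12.

503/12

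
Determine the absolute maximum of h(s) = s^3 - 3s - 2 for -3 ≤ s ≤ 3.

16

Differentiating, h'(s) = 3s^2 - 3; which vanishes at s = -1 and s = 1.
Candidates: h(-3) = -20,  h(-1) = 0,  h(1) = -4,  h(3) = 16.
So the maximum is h(3) = 16.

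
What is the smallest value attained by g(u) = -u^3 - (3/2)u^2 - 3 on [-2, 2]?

-17

g'(u) = -3u^2 - 3u, which vanishes at u = -1 and u = 0.
Candidates: g(-2) = -1,  g(-1) = -7/2,  g(0) = -3,  g(2) = -17.
Hence the absolute minimum is -17 at u = 2.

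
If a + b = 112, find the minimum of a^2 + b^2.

6272

With a + b = 112, a^2 + b^2 = a^2 + (112 − a)^2.
The derivative 2a − 2(112 − a) = 4a − 224 vanishes at a = 56; second derivative 4 > 0, a minimum.
The minimum is 2·(56)^2 = 6272.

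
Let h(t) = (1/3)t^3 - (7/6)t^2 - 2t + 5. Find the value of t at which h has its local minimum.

h'(t) = t^2 - (7/3)t - 2 = 0 at t = -2/3, 3.
h''(t) = 2t - 7/3. h''(-2/3) = -11/3 < 0 ⇒ local maximum; h''(3) = 11/3 > 0 ⇒ local minimum.
The local minimum is h(3) = -5/2.

3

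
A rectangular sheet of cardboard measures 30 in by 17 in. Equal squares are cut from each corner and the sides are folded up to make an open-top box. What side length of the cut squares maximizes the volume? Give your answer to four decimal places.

3.4904

With cut size x, the volume is V(x) = x(30 − 2x)(17 − 2x) for 0 < x < 8.5.
V'(x) = 12x^2 − 188x + 510. Setting V'(x) = 0 gives x ≈ 3.4904 (the root in (0, 8.5)).
V''(x) = 24x − 188 is negative there, so this is the maximum; V ≈ 805.0048.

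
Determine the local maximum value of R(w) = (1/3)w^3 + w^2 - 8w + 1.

Critical points: R'(w) = w^2 + 2w - 8 vanishes at w = -4, 2.
Since R''(w) = 2w + 2, we get R''(-4) = -6 < 0 ⇒ local maximum; R''(2) = 6 > 0 ⇒ local minimum.
So the local maximum value is R(-4) = 83/3.

83/3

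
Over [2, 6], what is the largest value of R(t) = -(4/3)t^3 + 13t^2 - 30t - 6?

7/3

Differentiating, R'(t) = -4t^2 + 26t - 30; whose only zero in [2, 6] is t = 5.
Candidates: R(2) = -74/3, R(5) = 7/3, R(6) = -6.
Hence the absolute maximum is 7/3 at t = 5.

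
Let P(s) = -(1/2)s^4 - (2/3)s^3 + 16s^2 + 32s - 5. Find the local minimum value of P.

-125/6

P'(s) = -2s^3 - 2s^2 + 32s + 32. Setting P'(s) = 0 gives s ∈ {-4, -1, 4}.
Since P''(s) = -6s^2 - 4s + 32, we get P''(-4) = -48 < 0 ⇒ local maximum; P''(-1) = 30 > 0 ⇒ local minimum; P''(4) = -80 < 0 ⇒ local maximum.
Thus P has its local minimum at s = -1, with value -125/6.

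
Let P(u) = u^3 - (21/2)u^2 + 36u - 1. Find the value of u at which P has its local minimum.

4

P'(u) = 3u^2 - 21u + 36. Setting P'(u) = 0 gives u ∈ {3, 4}.
P''(u) = 6u - 21. P''(3) = -3 < 0 ⇒ local maximum; P''(4) = 3 > 0 ⇒ local minimum.
The local minimum is P(4) = 39.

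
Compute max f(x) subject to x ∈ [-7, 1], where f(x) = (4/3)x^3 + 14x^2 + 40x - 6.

The derivative is 4x^2 + 28x + 40, which vanishes at x = -5 and x = -2.
Candidates: f(-7) = -172/3; f(-5) = -68/3; f(-2) = -122/3; f(1) = 148/3.
So the maximum is f(1) = 148/3.

148/3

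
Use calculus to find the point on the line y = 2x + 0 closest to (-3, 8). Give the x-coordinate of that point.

Minimize D(x)^2 = (x + 3)^2 + (2x - 8)^2.
d/dx[D^2] = 2(x + 3) + 2·2·(2x - 8) = 0 ⇒ x = 13/5.
Then y = 26/5 and the distance is √(196/5) ≈ 6.2610.

13/5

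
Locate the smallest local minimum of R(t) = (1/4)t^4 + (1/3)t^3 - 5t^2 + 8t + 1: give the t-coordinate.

-4

R'(t) = t^3 + t^2 - 10t + 8 = 0 at t = -4, 1, 2.
R''(t) = 3t^2 + 2t - 10. R''(-4) = 30 > 0 ⇒ local minimum; R''(1) = -5 < 0 ⇒ local maximum; R''(2) = 6 > 0 ⇒ local minimum.
So the smallest local minimum value is R(-4) = -205/3.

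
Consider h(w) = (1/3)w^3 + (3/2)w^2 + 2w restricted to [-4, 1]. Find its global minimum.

-16/3

The derivative is w^2 + 3w + 2, which vanishes at w = -2 and w = -1.
Candidates: h(-4) = -16/3,  h(-2) = -2/3,  h(-1) = -5/6,  h(1) = 23/6.
So the minimum is h(-4) = -16/3.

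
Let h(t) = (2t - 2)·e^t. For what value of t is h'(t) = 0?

0

Differentiating with the product rule gives h'(t) = (2t)·e^t. Since e^t > 0, the only critical point is t = 0.
h''(0) has the same sign as 2 > 0, so this is a local minimum.
h(0) = (-2)·e^(0) ≈ -2.0000.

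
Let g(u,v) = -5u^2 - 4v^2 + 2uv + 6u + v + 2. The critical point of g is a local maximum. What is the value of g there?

313/76

∂g/∂u = -10u + 2v + 6 = 0 and ∂g/∂v = 2u - 8v + 1 = 0, so (u, v) = (25/38, 11/38).
The Hessian has g_{uu} = -10, g_{vv} = -8, g_{uv} = 2, giving D = 76 > 0 with g_{uu} < 0, so the point is a local maximum.
g(25/38, 11/38) = 313/76.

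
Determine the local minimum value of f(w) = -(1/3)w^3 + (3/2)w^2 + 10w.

Critical points: f'(w) = -w^2 + 3w + 10 vanishes at w = -2, 5.
Second-derivative test with f''(w) = -2w + 3: f''(-2) = 7 > 0 ⇒ local minimum; f''(5) = -7 < 0 ⇒ local maximum.
So the local minimum value is f(-2) = -34/3.

-34/3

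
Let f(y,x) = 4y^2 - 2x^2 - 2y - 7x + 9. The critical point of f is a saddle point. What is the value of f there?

∂f/∂y = 8y - 2 = 0 and ∂f/∂x = -4x - 7 = 0, so (y, x) = (1/4, -7/4).
The Hessian has f_{yy} = 8, f_{xx} = -4, f_{yx} = 0, giving D = -32 < 0, so the point is a saddle point.
f(1/4, -7/4) = 119/8.

119/8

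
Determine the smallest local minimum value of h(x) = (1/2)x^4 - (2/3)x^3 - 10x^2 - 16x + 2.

h'(x) = 2x^3 - 2x^2 - 20x - 16 = 0 at x = -2, -1, 4.
Since h''(x) = 6x^2 - 4x - 20, we get h''(-2) = 12 > 0 ⇒ local minimum; h''(-1) = -10 < 0 ⇒ local maximum; h''(4) = 60 > 0 ⇒ local minimum.
The smallest local minimum is h(4) = -410/3.

-410/3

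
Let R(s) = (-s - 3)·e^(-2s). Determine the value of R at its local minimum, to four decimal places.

-74.2066

By the product rule, R'(s) = (2s + 5)·e^(-2s). Since e^(-2s) > 0, the only critical point is s = -5/2.
R''(-5/2) has the same sign as 2 > 0, so this is a local minimum.
R(-5/2) = (-1/2)·e^(5) ≈ -74.2066.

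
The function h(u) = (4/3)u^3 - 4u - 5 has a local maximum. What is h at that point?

-7/3

Critical points: h'(u) = 4u^2 - 4 vanishes at u = -1, 1.
Since h''(u) = 8u, we get h''(-1) = -8 < 0 ⇒ local maximum; h''(1) = 8 > 0 ⇒ local minimum.
So the local maximum value is h(-1) = -7/3.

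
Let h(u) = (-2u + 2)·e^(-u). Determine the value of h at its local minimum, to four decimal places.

-0.2707

Differentiating with the product rule gives h'(u) = (2u - 4)·e^(-u). Since e^(-u) > 0, the only critical point is u = 2.
h''(2) has the same sign as 2 > 0, so this is a local minimum.
h(2) = (-2)·e^(-2) ≈ -0.2707.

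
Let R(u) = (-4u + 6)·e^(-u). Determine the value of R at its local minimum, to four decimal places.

-0.3283

By the product rule, R'(u) = (4u - 10)·e^(-u). Since e^(-u) > 0, the only critical point is u = 5/2.
R''(5/2) has the same sign as 4 > 0, so this is a local minimum.
R(5/2) = (-4)·e^(-5/2) ≈ -0.3283.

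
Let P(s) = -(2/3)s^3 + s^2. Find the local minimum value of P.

0

Critical points: P'(s) = -2s^2 + 2s vanishes at s = 0, 1.
P''(s) = -4s + 2. P''(0) = 2 > 0 ⇒ local minimum; P''(1) = -2 < 0 ⇒ local maximum.
So the local minimum value is P(0) = 0.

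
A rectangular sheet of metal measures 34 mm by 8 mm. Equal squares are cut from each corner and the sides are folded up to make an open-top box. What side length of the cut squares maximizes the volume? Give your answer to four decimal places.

With cut size x, the volume is V(x) = x(34 − 2x)(8 − 2x) for 0 < x < 4.
V'(x) = 12x^2 − 168x + 272. Setting V'(x) = 0 gives x ≈ 1.8684 (the root in (0, 4)).
V''(x) = 24x − 168 is negative there, so this is the maximum; V ≈ 241.0574.

1.8684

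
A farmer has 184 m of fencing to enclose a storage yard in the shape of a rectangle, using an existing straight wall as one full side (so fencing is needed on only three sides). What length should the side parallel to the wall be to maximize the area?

92

Let the sides perpendicular to the wall have length x and the parallel side y, so 2x + y = 184 and the area is A = xy = x(184 − 2x).
A'(x) = 184 − 4x = 0 gives x = 46, and A''(x) = −4 < 0 confirms a maximum.
Then y = 184 − 2·46 = 92 and A = 4232.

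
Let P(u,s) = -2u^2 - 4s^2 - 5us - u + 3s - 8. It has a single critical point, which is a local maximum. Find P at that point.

∂P/∂u = -4u - 5s - 1 = 0 and ∂P/∂s = -5u - 8s + 3 = 0, so (u, s) = (-23/7, 17/7).
The Hessian has P_{uu} = -4, P_{ss} = -8, P_{us} = -5, giving D = 7 > 0 with P_{uu} < 0, so the point is a local maximum.
P(-23/7, 17/7) = -19/7.

-19/7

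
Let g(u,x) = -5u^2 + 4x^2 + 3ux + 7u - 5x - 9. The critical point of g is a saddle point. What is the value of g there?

∂g/∂u = -10u + 3x + 7 = 0 and ∂g/∂x = 3u + 8x - 5 = 0, so (u, x) = (71/89, 29/89).
The Hessian has g_{uu} = -10, g_{xx} = 8, g_{ux} = 3, giving D = -89 < 0, so the point is a saddle point.
g(71/89, 29/89) = -625/89.

-625/89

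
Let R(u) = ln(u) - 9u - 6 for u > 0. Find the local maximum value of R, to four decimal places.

-9.1972

R'(u) = 1/u − 9 = 0 gives u = 1/9.
R''(u) = -1/u², which is negative for u > 0, so this is a local maximum.
R(1/9) = 1·ln(1/9) - 1 - 6 ≈ -9.1972.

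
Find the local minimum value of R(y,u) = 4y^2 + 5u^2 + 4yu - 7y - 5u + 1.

-141/64

∂R/∂y = 8y + 4u - 7 = 0 and ∂R/∂u = 4y + 10u - 5 = 0, so (y, u) = (25/32, 3/16).
The Hessian has R_{yy} = 8, R_{uu} = 10, R_{yu} = 4, giving D = 64 > 0 with R_{yy} > 0, so the point is a local minimum.
R(25/32, 3/16) = -141/64.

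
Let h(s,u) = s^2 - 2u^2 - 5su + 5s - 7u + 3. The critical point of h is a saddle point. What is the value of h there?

∂h/∂s = 2s - 5u + 5 = 0 and ∂h/∂u = -5s - 4u - 7 = 0, so (s, u) = (-5/3, 1/3).
The Hessian has h_{ss} = 2, h_{uu} = -4, h_{su} = -5, giving D = -33 < 0, so the point is a saddle point.
h(-5/3, 1/3) = -7/3.

-7/3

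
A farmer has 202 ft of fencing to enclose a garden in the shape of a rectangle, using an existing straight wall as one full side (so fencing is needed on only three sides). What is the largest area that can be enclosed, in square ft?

Let the sides perpendicular to the wall have length x and the parallel side y, so 2x + y = 202 and the area is A = xy = x(202 − 2x).
A'(x) = 202 − 4x = 0 gives x = 101/2, and A''(x) = −4 < 0 confirms a maximum.
Then y = 202 − 2·101/2 = 101 and A = 10201/2.

10201/2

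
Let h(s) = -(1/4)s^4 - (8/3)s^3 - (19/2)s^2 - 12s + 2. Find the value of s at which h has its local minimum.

-3

h'(s) = -s^3 - 8s^2 - 19s - 12. Setting h'(s) = 0 gives s ∈ {-4, -3, -1}.
h''(s) = -3s^2 - 16s - 19. h''(-4) = -3 < 0 ⇒ local maximum; h''(-3) = 2 > 0 ⇒ local minimum; h''(-1) = -6 < 0 ⇒ local maximum.
Thus h has its local minimum at s = -3, with value 17/4.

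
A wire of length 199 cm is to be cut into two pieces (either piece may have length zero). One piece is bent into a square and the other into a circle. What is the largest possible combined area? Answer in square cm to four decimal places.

3151.3475

Let x be the length used for the square. Square side x/4; circle radius (199−x)/(2π).
A(x) = (x/4)² + π·((199−x)/(2π))² = x²/16 + (199−x)²/(4π) for 0 ≤ x ≤ 199. A'(x) = x/8 − (199−x)/(2π) = 0 gives x = 4·199/(π+4) ≈ 111.4597.
A'' > 0, so the interior critical point is a minimum; the maximum is at an endpoint. A(0) = 3151.3475 and A(199) = 2475.0625, so the largest area is 3151.3475.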